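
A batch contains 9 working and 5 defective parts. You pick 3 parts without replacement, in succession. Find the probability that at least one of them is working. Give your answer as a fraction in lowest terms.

177/182

P(no working) = 5/14 × 4/13 × 3/12 = 60/2184 = 5/182.
P(at least one) = 1 − 5/182 = 177/182.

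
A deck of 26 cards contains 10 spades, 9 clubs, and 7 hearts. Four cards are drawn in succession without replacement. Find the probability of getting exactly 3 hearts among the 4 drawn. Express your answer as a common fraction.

One ordering (hearts drawn first) has probability 7/26 × 6/25 × 5/24 × 19/23 = 3990/358800 = 133/11960.
There are C(4,3) = 4 such orderings, each equally likely, so P = 4 × 133/11960 = 133/2990.

133/2990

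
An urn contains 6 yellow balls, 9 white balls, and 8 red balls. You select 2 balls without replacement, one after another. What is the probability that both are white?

P(all white) = 9/23 × 8/22 = 72/506 = 36/253.

36/253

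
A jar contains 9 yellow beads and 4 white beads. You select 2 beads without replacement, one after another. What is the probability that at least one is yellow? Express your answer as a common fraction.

P(no yellow) = 4/13 × 3/12 = 12/156 = 1/13.
P(at least one) = 1 − 1/13 = 12/13.

12/13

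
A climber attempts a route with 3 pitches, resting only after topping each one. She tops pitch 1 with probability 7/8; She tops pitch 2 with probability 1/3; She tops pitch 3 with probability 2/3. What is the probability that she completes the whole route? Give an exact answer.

7/36

Each stage is reached only if all earlier stages succeed, so
P = 7/8 × 1/3 × 2/3 = 14/72 = 7/36.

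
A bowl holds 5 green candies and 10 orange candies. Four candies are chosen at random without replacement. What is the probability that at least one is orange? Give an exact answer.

272/273

P(no orange) = 5/15 × 4/14 × 3/13 × 2/12 = 120/32760 = 1/273.
P(at least one) = 1 − 1/273 = 272/273.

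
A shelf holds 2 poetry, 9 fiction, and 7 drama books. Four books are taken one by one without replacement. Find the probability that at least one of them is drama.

P(no drama) = 11/18 × 10/17 × 9/16 × 8/15 = 7920/73440 = 11/102.
P(at least one) = 1 − 11/102 = 91/102.

91/102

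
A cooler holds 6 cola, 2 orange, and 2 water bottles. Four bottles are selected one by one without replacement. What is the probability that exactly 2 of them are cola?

3/7

One ordering (cola drawn first) has probability 6/10 × 5/9 × 4/8 × 3/7 = 360/5040 = 1/14.
There are C(4,2) = 6 such orderings, each equally likely, so P = 6 × 1/14 = 3/7.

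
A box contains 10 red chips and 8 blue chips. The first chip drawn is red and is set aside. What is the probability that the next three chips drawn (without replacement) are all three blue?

With the first chip removed, 8 blue remain out of 17.
P = 8/17 × 7/16 × 6/15 = 336/4080 = 7/85.

7/85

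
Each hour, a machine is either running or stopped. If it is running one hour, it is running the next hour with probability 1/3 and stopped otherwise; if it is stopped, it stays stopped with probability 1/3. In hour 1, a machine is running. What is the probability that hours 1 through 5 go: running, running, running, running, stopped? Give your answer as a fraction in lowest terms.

Hour 1 is given. For each transition, use the conditional probability from the current state:
P(running | running) = 1/3; P(running | running) = 1/3; P(running | running) = 1/3; P(stopped | running) = 2/3.
P = 1/3 × 1/3 × 1/3 × 2/3 = 2/81.

2/81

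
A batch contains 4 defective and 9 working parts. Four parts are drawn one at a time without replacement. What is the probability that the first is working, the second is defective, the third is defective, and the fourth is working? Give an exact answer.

36/715

Multiply the probability of each draw given the previous ones:
P = 9/13 × 4/12 × 3/11 × 8/10 = 864/17160 = 36/715.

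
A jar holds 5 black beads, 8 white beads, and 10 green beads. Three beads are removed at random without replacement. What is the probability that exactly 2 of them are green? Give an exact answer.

585/1771

One ordering (green drawn first) has probability 10/23 × 9/22 × 13/21 = 1170/10626 = 195/1771.
There are C(3,2) = 3 such orderings, each equally likely, so P = 3 × 195/1771 = 585/1771.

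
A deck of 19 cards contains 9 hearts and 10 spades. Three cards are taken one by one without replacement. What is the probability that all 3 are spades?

40/323

P(all spades) = 10/19 × 9/18 × 8/17 = 720/5814 = 40/323.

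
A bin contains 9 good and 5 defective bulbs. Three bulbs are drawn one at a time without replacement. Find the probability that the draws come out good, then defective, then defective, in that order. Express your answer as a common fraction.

Multiply the probability of each draw given the previous ones:
P = 9/14 × 5/13 × 4/12 = 180/2184 = 15/182.

15/182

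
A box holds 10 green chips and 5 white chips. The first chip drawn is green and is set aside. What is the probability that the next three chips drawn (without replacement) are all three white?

After the first draw, 5 of the remaining 14 chips are white.
P = 5/14 × 4/13 × 3/12 = 60/2184 = 5/182.

5/182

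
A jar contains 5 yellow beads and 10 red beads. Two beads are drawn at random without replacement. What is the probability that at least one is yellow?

4/7

P(no yellow) = 10/15 × 9/14 = 90/210 = 3/7.
P(at least one) = 1 − 3/7 = 4/7.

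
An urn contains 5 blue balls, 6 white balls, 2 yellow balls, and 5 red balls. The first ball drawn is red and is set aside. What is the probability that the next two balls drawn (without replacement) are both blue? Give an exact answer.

5/68

After the first draw, 5 of the remaining 17 balls are blue.
P = 5/17 × 4/16 = 20/272 = 5/68.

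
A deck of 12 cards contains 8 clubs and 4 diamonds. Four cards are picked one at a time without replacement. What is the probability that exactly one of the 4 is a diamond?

224/495

One ordering (a diamond drawn first) has probability 4/12 × 8/11 × 7/10 × 6/9 = 1344/11880 = 56/495.
There are C(4,1) = 4 such orderings, each equally likely, so P = 4 × 56/495 = 224/495.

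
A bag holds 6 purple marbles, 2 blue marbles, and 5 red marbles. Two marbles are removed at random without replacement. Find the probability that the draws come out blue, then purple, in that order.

Each draw changes the counts, so multiply the conditional probabilities along the sequence:
P = 2/13 × 6/12 = 12/156 = 1/13.

1/13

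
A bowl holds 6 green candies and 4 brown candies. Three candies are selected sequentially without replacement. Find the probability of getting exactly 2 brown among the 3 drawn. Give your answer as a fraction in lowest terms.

One ordering (brown drawn first) has probability 4/10 × 3/9 × 6/8 = 72/720 = 1/10.
There are C(3,2) = 3 such orderings, each equally likely, so P = 3 × 1/10 = 3/10.

3/10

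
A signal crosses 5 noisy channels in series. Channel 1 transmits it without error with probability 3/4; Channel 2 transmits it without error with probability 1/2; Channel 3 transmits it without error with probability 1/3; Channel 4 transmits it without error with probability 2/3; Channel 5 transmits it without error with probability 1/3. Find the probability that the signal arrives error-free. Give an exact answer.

Multiplying along the chain,
P = 3/4 × 1/2 × 1/3 × 2/3 × 1/3 = 6/216 = 1/36.

1/36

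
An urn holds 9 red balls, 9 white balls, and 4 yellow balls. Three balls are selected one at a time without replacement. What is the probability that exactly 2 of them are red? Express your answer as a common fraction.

One ordering (red drawn first) has probability 9/22 × 8/21 × 13/20 = 936/9240 = 39/385.
There are C(3,2) = 3 such orderings, each equally likely, so P = 3 × 39/385 = 117/385.

117/385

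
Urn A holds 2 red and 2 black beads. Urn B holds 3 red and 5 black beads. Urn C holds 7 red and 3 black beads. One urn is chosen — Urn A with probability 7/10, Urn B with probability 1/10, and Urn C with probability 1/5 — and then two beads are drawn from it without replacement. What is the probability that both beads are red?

From Urn A: P(both red) = (2/4)(1/3) = 1/6.
From Urn B: P(both red) = (3/8)(2/7) = 3/28.
From Urn C: P(both red) = (7/10)(6/9) = 7/15.
Total probability = (7/10)(1/6) + (1/10)(3/28) + (1/5)(7/15) = 309/1400.

309/1400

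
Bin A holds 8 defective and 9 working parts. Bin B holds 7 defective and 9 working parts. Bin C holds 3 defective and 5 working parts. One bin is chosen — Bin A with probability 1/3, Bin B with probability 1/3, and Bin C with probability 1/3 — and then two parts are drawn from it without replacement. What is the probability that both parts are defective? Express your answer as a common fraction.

From Bin A: P(both defective) = (8/17)(7/16) = 7/34.
From Bin B: P(both defective) = (7/16)(6/15) = 7/40.
From Bin C: P(both defective) = (3/8)(2/7) = 3/28.
Total probability = (1/3)(7/34) + (1/3)(7/40) + (1/3)(3/28) = 2323/14280.

2323/14280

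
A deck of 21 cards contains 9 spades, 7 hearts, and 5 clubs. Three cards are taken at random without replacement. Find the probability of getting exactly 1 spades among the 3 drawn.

297/665

One ordering (a spade drawn first) has probability 9/21 × 12/20 × 11/19 = 1188/7980 = 99/665.
There are C(3,1) = 3 such orderings, each equally likely, so P = 3 × 99/665 = 297/665.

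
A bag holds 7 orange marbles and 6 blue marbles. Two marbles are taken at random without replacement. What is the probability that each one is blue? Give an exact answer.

P(all blue) = 6/13 × 5/12 = 30/156 = 5/26.

5/26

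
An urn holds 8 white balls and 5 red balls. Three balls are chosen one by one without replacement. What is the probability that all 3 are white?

P(every draw is white) = 8/13 × 7/12 × 6/11 = 336/1716 = 28/143.

28/143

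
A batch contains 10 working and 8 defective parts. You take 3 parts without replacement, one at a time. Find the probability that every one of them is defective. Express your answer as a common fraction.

P(every draw is defective) = 8/18 × 7/17 × 6/16 = 336/4896 = 7/102.

7/102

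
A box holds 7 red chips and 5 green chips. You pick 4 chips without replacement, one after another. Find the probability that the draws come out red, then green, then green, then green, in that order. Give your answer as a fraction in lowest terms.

Each draw changes the counts, so multiply the conditional probabilities along the sequence:
P = 7/12 × 5/11 × 4/10 × 3/9 = 420/11880 = 7/198.

7/198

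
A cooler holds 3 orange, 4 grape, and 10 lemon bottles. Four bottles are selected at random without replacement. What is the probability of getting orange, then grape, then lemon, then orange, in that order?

1/238

Each draw changes the counts, so multiply the conditional probabilities along the sequence:
P = 3/17 × 4/16 × 10/15 × 2/14 = 240/57120 = 1/238.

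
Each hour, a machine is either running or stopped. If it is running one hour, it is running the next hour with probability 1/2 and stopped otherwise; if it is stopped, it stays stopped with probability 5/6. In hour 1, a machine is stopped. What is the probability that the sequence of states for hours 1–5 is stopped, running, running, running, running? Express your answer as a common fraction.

Hour 1 is given. For each transition, use the conditional probability from the current state:
P(running | stopped) = 1/6; P(running | running) = 1/2; P(running | running) = 1/2; P(running | running) = 1/2.
P = 1/6 × 1/2 × 1/2 × 1/2 = 1/48.

1/48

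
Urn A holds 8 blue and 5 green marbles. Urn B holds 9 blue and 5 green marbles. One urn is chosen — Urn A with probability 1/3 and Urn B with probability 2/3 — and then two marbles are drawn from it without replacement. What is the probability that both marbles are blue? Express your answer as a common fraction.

From Urn A: P(both blue) = (8/13)(7/12) = 14/39.
From Urn B: P(both blue) = (9/14)(8/13) = 36/91.
Total probability = (1/3)(14/39) + (2/3)(36/91) = 314/819.

314/819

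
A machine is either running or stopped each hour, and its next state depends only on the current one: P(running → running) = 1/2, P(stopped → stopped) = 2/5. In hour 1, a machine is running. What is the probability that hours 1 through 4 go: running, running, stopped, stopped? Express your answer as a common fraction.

Hour 1 is given. For each transition, use the conditional probability from the current state:
P(running | running) = 1/2; P(stopped | running) = 1/2; P(stopped | stopped) = 2/5.
P = 1/2 × 1/2 × 2/5 = 2/20 = 1/10.

1/10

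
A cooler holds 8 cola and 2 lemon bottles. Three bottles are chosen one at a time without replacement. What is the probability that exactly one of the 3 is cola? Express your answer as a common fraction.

1/15

One ordering (cola drawn first) has probability 8/10 × 2/9 × 1/8 = 16/720 = 1/45.
There are C(3,1) = 3 such orderings, each equally likely, so P = 3 × 1/45 = 1/15.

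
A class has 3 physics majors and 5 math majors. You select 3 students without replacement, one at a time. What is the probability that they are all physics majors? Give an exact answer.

1/56

P(every draw is a physics major) = 3/8 × 2/7 × 1/6 = 6/336 = 1/56.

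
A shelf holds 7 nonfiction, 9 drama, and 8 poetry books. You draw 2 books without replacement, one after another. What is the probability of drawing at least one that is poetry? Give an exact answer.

13/23

P(no poetry) = 16/24 × 15/23 = 240/552 = 10/23.
P(at least one) = 1 − 10/23 = 13/23.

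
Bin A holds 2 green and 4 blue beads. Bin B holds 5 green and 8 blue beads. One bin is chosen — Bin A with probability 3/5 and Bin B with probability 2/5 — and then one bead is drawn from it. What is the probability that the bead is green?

From Bin A: P(green) = 2/6.
From Bin B: P(green) = 5/13.
Total probability = (3/5)(2/6) + (2/5)(5/13) = 23/65.

23/65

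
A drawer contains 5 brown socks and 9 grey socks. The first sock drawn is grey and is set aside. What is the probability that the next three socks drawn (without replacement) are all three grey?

After the first draw, 8 of the remaining 13 socks are grey.
P = 8/13 × 7/12 × 6/11 = 336/1716 = 28/143.

28/143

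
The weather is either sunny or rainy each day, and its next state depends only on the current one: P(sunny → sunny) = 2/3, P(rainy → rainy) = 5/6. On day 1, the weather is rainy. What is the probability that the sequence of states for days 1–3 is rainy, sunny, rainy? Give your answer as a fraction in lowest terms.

1/18

Day 1 is given. For each transition, use the conditional probability from the current state:
P(sunny | rainy) = 1/6; P(rainy | sunny) = 1/3.
P = 1/6 × 1/3 = 1/18.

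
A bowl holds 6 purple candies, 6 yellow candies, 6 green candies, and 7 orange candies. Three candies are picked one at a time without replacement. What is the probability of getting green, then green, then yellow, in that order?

Each draw changes the counts, so multiply the conditional probabilities along the sequence:
P = 6/25 × 5/24 × 6/23 = 180/13800 = 3/230.

3/230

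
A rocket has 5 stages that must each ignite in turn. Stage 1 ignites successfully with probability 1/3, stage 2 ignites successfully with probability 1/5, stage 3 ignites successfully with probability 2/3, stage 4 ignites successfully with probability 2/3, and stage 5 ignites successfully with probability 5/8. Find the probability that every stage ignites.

1/54

The events are sequential, so multiply the conditional probabilities:
P = 1/3 × 1/5 × 2/3 × 2/3 × 5/8 = 20/1080 = 1/54.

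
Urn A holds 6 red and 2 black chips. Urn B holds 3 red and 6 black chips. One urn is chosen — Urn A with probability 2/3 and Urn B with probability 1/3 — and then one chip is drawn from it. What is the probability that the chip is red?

From Urn A: P(red) = 6/8.
From Urn B: P(red) = 3/9.
Total probability = (2/3)(6/8) + (1/3)(3/9) = 11/18.

11/18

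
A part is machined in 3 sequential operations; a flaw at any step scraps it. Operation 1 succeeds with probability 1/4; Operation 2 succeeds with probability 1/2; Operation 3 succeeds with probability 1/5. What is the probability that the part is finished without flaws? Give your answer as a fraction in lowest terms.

1/40

The events are sequential, so multiply the conditional probabilities:
P = 1/4 × 1/2 × 1/5 = 1/40.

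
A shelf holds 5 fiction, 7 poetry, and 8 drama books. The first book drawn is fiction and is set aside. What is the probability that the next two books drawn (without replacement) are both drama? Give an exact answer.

28/171

With the first book removed, 8 drama remain out of 19.
P = 8/19 × 7/18 = 56/342 = 28/171.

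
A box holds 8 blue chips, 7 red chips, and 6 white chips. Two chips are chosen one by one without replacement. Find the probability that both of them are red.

1/10

P = 7/21 × 6/20 = 42/420 = 1/10.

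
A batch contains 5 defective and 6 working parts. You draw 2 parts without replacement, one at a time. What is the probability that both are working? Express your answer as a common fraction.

3/11

P(all working) = 6/11 × 5/10 = 30/110 = 3/11.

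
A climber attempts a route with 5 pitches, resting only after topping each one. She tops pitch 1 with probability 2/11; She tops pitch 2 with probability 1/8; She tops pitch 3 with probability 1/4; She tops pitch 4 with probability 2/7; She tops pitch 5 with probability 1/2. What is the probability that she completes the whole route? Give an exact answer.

Each stage is reached only if all earlier stages succeed, so
P = 2/11 × 1/8 × 1/4 × 2/7 × 1/2 = 4/4928 = 1/1232.

1/1232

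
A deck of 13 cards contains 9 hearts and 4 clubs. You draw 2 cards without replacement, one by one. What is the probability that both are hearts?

6/13

P(all hearts) = 9/13 × 8/12 = 72/156 = 6/13.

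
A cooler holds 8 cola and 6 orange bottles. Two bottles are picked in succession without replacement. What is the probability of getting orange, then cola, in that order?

Chain rule:
P = 6/14 × 8/13 = 48/182 = 24/91.

24/91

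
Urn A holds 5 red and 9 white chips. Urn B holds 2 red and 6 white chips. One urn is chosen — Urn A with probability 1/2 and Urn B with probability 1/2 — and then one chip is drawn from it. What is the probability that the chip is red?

17/56

From Urn A: P(red) = 5/14.
From Urn B: P(red) = 2/8.
Total probability = (1/2)(5/14) + (1/2)(2/8) = 17/56.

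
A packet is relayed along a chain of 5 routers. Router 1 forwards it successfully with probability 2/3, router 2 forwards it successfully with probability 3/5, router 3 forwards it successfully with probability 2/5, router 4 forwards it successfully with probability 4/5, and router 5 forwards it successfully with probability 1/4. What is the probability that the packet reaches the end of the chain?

4/125

Each stage is reached only if all earlier stages succeed, so
P = 2/3 × 3/5 × 2/5 × 4/5 × 1/4 = 48/1500 = 4/125.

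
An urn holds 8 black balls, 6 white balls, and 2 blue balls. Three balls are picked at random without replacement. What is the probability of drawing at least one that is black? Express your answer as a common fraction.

P(no black) = 8/16 × 7/15 × 6/14 = 336/3360 = 1/10.
P(at least one) = 1 − 1/10 = 9/10.

9/10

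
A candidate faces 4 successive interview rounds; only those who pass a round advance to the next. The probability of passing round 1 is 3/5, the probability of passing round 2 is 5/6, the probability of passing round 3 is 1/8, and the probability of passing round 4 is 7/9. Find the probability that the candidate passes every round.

7/144

Each stage is reached only if all earlier stages succeed, so
P = 3/5 × 5/6 × 1/8 × 7/9 = 105/2160 = 7/144.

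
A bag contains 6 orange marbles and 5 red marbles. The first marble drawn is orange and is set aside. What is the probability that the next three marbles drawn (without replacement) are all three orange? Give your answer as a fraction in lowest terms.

After the first draw, 5 of the remaining 10 marbles are orange.
P = 5/10 × 4/9 × 3/8 = 60/720 = 1/12.

1/12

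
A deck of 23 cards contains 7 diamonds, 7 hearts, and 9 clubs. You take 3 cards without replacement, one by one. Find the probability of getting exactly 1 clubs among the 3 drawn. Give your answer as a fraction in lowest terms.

117/253

One ordering (a club drawn first) has probability 9/23 × 14/22 × 13/21 = 1638/10626 = 39/253.
There are C(3,1) = 3 such orderings, each equally likely, so P = 3 × 39/253 = 117/253.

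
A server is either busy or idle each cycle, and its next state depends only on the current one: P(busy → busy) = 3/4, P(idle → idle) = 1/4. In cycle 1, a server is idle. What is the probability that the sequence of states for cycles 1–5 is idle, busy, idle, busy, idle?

9/256

Cycle 1 is given. For each transition, use the conditional probability from the current state:
P(busy | idle) = 3/4; P(idle | busy) = 1/4; P(busy | idle) = 3/4; P(idle | busy) = 1/4.
P = 3/4 × 1/4 × 3/4 × 1/4 = 9/256.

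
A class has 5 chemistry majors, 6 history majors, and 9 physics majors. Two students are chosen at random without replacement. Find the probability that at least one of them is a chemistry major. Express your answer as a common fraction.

17/38

P(no chemistry majors) = 15/20 × 14/19 = 210/380 = 21/38.
P(at least one) = 1 − 21/38 = 17/38.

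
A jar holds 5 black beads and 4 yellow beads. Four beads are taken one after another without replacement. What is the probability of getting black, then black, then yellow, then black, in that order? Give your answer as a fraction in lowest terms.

Chain rule:
P = 5/9 × 4/8 × 4/7 × 3/6 = 240/3024 = 5/63.

5/63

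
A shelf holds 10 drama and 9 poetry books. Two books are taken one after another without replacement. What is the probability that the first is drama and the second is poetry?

Chain rule:
P = 10/19 × 9/18 = 90/342 = 5/19.

5/19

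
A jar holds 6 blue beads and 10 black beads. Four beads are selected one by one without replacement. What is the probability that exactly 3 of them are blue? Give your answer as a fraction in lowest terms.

One ordering (blue drawn first) has probability 6/16 × 5/15 × 4/14 × 10/13 = 1200/43680 = 5/182.
There are C(4,3) = 4 such orderings, each equally likely, so P = 4 × 5/182 = 10/91.

10/91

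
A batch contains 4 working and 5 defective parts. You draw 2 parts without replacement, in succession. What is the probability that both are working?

P = 4/9 × 3/8 = 12/72 = 1/6.

1/6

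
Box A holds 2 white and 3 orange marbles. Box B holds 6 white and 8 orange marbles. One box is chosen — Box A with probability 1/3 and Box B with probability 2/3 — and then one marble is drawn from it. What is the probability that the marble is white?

44/105

From Box A: P(white) = 2/5.
From Box B: P(white) = 6/14.
Total probability = (1/3)(2/5) + (2/3)(6/14) = 44/105.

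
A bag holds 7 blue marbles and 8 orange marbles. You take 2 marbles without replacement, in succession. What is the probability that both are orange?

P(all orange) = 8/15 × 7/14 = 56/210 = 4/15.

4/15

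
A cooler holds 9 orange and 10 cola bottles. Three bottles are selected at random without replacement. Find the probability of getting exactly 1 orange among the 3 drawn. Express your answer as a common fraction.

135/323

One ordering (orange drawn first) has probability 9/19 × 10/18 × 9/17 = 810/5814 = 45/323.
There are C(3,1) = 3 such orderings, each equally likely, so P = 3 × 45/323 = 135/323.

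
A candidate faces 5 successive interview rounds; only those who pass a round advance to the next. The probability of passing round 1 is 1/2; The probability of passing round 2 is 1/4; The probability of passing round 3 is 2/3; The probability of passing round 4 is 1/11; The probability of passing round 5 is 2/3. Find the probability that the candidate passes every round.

The events are sequential, so multiply the conditional probabilities:
P = 1/2 × 1/4 × 2/3 × 1/11 × 2/3 = 4/792 = 1/198.

1/198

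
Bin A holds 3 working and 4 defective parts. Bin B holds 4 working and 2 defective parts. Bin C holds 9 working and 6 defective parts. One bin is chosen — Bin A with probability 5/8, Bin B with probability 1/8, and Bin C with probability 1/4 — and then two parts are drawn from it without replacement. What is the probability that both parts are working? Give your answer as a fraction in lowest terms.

From Bin A: P(both working) = (3/7)(2/6) = 1/7.
From Bin B: P(both working) = (4/6)(3/5) = 2/5.
From Bin C: P(both working) = (9/15)(8/14) = 12/35.
Total probability = (5/8)(1/7) + (1/8)(2/5) + (1/4)(12/35) = 9/40.

9/40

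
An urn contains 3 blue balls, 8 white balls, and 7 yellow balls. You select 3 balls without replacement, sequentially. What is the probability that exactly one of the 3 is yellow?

385/816

One ordering (yellow drawn first) has probability 7/18 × 11/17 × 10/16 = 770/4896 = 385/2448.
There are C(3,1) = 3 such orderings, each equally likely, so P = 3 × 385/2448 = 385/816.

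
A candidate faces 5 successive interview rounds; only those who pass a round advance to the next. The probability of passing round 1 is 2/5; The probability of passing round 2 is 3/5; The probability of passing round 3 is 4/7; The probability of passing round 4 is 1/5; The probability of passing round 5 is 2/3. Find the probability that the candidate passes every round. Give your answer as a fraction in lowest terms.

The events are sequential, so multiply the conditional probabilities:
P = 2/5 × 3/5 × 4/7 × 1/5 × 2/3 = 48/2625 = 16/875.

16/875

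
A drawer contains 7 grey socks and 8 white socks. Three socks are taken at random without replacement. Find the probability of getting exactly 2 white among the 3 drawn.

28/65

One ordering (white drawn first) has probability 8/15 × 7/14 × 7/13 = 392/2730 = 28/195.
There are C(3,2) = 3 such orderings, each equally likely, so P = 3 × 28/195 = 28/65.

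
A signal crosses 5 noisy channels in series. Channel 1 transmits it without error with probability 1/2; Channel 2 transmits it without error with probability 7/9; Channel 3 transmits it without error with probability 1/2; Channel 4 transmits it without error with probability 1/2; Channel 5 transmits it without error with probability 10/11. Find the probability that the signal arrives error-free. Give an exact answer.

35/396

The events are sequential, so multiply the conditional probabilities:
P = 1/2 × 7/9 × 1/2 × 1/2 × 10/11 = 70/792 = 35/396.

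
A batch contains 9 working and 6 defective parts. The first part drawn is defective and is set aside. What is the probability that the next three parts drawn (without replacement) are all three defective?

5/182

After the first draw, 5 of the remaining 14 parts are defective.
P = 5/14 × 4/13 × 3/12 = 60/2184 = 5/182.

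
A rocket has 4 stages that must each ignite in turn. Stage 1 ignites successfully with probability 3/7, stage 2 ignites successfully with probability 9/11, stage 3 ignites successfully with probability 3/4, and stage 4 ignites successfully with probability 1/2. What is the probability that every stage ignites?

81/616

The events are sequential, so multiply the conditional probabilities:
P = 3/7 × 9/11 × 3/4 × 1/2 = 81/616.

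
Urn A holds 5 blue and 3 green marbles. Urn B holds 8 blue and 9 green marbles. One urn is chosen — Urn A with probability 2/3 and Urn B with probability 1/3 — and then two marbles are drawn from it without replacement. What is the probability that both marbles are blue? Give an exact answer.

From Urn A: P(both blue) = (5/8)(4/7) = 5/14.
From Urn B: P(both blue) = (8/17)(7/16) = 7/34.
Total probability = (2/3)(5/14) + (1/3)(7/34) = 73/238.

73/238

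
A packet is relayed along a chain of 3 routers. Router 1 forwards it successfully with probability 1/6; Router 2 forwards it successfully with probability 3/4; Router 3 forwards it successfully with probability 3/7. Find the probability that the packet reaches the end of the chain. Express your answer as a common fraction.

3/56

Each stage is reached only if all earlier stages succeed, so
P = 1/6 × 3/4 × 3/7 = 9/168 = 3/56.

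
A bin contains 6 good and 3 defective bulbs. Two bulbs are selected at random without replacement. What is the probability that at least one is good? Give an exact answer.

P(no good) = 3/9 × 2/8 = 6/72 = 1/12.
P(at least one) = 1 − 1/12 = 11/12.

11/12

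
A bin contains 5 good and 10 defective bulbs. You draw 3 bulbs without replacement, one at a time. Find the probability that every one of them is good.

P = 5/15 × 4/14 × 3/13 = 60/2730 = 2/91.

2/91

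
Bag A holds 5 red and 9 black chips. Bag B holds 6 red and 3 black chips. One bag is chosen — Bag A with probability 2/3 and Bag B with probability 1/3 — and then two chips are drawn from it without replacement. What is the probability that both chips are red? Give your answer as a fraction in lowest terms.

695/3276

From Bag A: P(both red) = (5/14)(4/13) = 10/91.
From Bag B: P(both red) = (6/9)(5/8) = 5/12.
Total probability = (2/3)(10/91) + (1/3)(5/12) = 695/3276.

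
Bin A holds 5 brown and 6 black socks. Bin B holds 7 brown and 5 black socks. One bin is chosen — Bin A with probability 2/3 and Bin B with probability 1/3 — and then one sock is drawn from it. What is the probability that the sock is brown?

From Bin A: P(brown) = 5/11.
From Bin B: P(brown) = 7/12.
Total probability = (2/3)(5/11) + (1/3)(7/12) = 197/396.

197/396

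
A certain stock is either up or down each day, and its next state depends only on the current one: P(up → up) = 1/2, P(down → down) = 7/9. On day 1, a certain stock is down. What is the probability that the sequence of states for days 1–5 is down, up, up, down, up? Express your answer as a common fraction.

1/81

Day 1 is given. For each transition, use the conditional probability from the current state:
P(up | down) = 2/9; P(up | up) = 1/2; P(down | up) = 1/2; P(up | down) = 2/9.
P = 2/9 × 1/2 × 1/2 × 2/9 = 4/324 = 1/81.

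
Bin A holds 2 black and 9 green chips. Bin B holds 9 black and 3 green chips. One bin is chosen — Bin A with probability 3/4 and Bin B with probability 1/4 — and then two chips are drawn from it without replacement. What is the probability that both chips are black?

From Bin A: P(both black) = (2/11)(1/10) = 1/55.
From Bin B: P(both black) = (9/12)(8/11) = 6/11.
Total probability = (3/4)(1/55) + (1/4)(6/11) = 3/20.

3/20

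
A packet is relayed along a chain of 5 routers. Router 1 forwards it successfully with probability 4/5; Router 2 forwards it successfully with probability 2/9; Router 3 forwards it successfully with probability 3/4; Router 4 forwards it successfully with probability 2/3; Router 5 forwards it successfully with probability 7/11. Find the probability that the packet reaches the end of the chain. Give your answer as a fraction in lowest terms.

Each stage is reached only if all earlier stages succeed, so
P = 4/5 × 2/9 × 3/4 × 2/3 × 7/11 = 336/5940 = 28/495.

28/495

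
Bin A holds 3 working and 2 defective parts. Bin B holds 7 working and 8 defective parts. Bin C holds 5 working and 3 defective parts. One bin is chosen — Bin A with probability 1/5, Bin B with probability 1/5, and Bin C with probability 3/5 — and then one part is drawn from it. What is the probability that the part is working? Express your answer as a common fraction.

353/600

From Bin A: P(working) = 3/5.
From Bin B: P(working) = 7/15.
From Bin C: P(working) = 5/8.
Total probability = (1/5)(3/5) + (1/5)(7/15) + (3/5)(5/8) = 353/600.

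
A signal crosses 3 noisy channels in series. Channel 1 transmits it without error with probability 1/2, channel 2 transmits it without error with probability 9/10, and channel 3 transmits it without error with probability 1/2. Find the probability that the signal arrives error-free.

Multiplying along the chain,
P = 1/2 × 9/10 × 1/2 = 9/40.

9/40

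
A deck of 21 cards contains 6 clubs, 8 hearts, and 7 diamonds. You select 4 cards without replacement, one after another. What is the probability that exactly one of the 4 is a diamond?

364/855

One ordering (a diamond drawn first) has probability 7/21 × 14/20 × 13/19 × 12/18 = 15288/143640 = 91/855.
There are C(4,1) = 4 such orderings, each equally likely, so P = 4 × 91/855 = 364/855.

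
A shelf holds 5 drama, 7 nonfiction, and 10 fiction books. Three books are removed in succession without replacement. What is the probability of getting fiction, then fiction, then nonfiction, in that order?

3/44

Multiply the probability of each draw given the previous ones:
P = 10/22 × 9/21 × 7/20 = 630/9240 = 3/44.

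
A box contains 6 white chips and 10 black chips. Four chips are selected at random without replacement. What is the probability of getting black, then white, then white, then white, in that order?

Each draw changes the counts, so multiply the conditional probabilities along the sequence:
P = 10/16 × 6/15 × 5/14 × 4/13 = 1200/43680 = 5/182.

5/182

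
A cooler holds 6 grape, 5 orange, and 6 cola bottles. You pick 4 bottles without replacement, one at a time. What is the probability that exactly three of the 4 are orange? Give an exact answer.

6/119

One ordering (orange drawn first) has probability 5/17 × 4/16 × 3/15 × 12/14 = 720/57120 = 3/238.
There are C(4,3) = 4 such orderings, each equally likely, so P = 4 × 3/238 = 6/119.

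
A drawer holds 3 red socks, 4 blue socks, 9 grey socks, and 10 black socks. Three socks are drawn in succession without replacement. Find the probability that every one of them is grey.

P(all grey) = 9/26 × 8/25 × 7/24 = 504/15600 = 21/650.

21/650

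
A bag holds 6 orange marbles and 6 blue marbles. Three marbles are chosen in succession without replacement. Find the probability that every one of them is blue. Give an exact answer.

P(all blue) = 6/12 × 5/11 × 4/10 = 120/1320 = 1/11.

1/11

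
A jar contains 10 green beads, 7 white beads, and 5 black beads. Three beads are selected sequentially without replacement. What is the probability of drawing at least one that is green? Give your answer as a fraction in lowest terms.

6/7

P(no green) = 12/22 × 11/21 × 10/20 = 1320/9240 = 1/7.
P(at least one) = 1 − 1/7 = 6/7.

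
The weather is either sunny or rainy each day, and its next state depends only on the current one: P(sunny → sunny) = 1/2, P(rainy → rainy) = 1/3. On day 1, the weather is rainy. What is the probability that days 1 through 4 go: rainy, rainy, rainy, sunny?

Day 1 is given. For each transition, use the conditional probability from the current state:
P(rainy | rainy) = 1/3; P(rainy | rainy) = 1/3; P(sunny | rainy) = 2/3.
P = 1/3 × 1/3 × 2/3 = 2/27.

2/27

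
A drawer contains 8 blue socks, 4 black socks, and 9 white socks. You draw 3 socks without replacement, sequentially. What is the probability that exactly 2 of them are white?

One ordering (white drawn first) has probability 9/21 × 8/20 × 12/19 = 864/7980 = 72/665.
There are C(3,2) = 3 such orderings, each equally likely, so P = 3 × 72/665 = 216/665.

216/665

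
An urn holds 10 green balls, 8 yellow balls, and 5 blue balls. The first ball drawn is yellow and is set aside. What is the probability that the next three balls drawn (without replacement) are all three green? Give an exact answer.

After the first draw, 10 of the remaining 22 balls are green.
P = 10/22 × 9/21 × 8/20 = 720/9240 = 6/77.

6/77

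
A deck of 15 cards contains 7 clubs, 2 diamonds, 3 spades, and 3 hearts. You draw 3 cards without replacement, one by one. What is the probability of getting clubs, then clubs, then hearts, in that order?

3/65

Multiply the probability of each draw given the previous ones:
P = 7/15 × 6/14 × 3/13 = 126/2730 = 3/65.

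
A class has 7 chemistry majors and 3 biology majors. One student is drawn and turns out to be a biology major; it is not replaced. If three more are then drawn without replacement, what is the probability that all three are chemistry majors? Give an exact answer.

5/12

With the first student removed, 7 chemistry majors remain out of 9.
P = 7/9 × 6/8 × 5/7 = 210/504 = 5/12.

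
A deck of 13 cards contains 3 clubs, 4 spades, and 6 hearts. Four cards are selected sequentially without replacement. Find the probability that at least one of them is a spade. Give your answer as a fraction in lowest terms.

589/715

P(no spades) = 9/13 × 8/12 × 7/11 × 6/10 = 3024/17160 = 126/715.
P(at least one) = 1 − 126/715 = 589/715.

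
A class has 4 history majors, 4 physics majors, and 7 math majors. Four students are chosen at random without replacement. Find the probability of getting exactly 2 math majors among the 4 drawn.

One ordering (math majors drawn first) has probability 7/15 × 6/14 × 8/13 × 7/12 = 2352/32760 = 14/195.
There are C(4,2) = 6 such orderings, each equally likely, so P = 6 × 14/195 = 28/65.

28/65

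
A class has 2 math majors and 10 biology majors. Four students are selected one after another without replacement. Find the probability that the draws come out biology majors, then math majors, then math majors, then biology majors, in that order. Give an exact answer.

Multiply the probability of each draw given the previous ones:
P = 10/12 × 2/11 × 1/10 × 9/9 = 180/11880 = 1/66.

1/66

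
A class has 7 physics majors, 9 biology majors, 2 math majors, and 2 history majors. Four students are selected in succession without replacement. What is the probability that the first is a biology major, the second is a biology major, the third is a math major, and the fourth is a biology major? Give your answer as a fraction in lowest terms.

Multiply the probability of each draw given the previous ones:
P = 9/20 × 8/19 × 2/18 × 7/17 = 1008/116280 = 14/1615.

14/1615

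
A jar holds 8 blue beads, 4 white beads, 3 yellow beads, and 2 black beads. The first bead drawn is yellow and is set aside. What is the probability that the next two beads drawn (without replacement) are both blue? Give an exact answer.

7/30

After the first draw, 8 of the remaining 16 beads are blue.
P = 8/16 × 7/15 = 56/240 = 7/30.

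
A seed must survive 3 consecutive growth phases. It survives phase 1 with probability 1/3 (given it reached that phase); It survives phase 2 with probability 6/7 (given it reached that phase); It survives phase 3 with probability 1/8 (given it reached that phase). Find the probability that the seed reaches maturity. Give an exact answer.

1/28

Multiplying along the chain,
P = 1/3 × 6/7 × 1/8 = 6/168 = 1/28.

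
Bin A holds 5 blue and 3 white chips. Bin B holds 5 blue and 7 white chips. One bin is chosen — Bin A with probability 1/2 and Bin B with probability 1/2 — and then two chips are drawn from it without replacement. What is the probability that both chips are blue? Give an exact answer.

235/924

From Bin A: P(both blue) = (5/8)(4/7) = 5/14.
From Bin B: P(both blue) = (5/12)(4/11) = 5/33.
Total probability = (1/2)(5/14) + (1/2)(5/33) = 235/924.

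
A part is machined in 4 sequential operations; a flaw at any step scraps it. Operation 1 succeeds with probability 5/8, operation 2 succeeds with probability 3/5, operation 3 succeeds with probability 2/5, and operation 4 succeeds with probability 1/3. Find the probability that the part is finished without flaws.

1/20

Each stage is reached only if all earlier stages succeed, so
P = 5/8 × 3/5 × 2/5 × 1/3 = 30/600 = 1/20.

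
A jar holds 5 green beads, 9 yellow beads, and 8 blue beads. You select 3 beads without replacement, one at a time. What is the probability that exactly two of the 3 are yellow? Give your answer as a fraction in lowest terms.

One ordering (yellow drawn first) has probability 9/22 × 8/21 × 13/20 = 936/9240 = 39/385.
There are C(3,2) = 3 such orderings, each equally likely, so P = 3 × 39/385 = 117/385.

117/385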